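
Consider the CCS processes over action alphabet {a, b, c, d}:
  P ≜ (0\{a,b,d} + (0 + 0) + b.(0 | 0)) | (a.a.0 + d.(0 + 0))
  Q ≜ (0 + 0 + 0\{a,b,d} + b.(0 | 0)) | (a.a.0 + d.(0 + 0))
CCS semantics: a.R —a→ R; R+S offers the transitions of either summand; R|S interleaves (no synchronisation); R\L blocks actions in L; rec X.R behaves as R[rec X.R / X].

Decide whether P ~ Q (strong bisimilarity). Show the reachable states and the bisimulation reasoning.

P's transition system — 8 states:
  s0 = (0\{a,b,d} + (0 + 0) + b.(0 | 0)) | (a.a.0 + d.(0 + 0)) → --a--▸ s1, --b--▸ s2, --d--▸ s3
  s1 = (0\{a,b,d} + (0 + 0) + b.(0 | 0)) | a.0 → --a--▸ s4, --b--▸ s5
  s2 = 0 | 0 | (a.a.0 + d.(0 + 0)) → --a--▸ s5, --d--▸ s6
  s3 = (0\{a,b,d} + (0 + 0) + b.(0 | 0)) | (0 + 0) → --b--▸ s6
  s4 = (0\{a,b,d} + (0 + 0) + b.(0 | 0)) | 0 → --b--▸ s7
  s5 = 0 | 0 | a.0 → --a--▸ s7
  s6 = 0 | 0 | (0 + 0) → ·
  s7 = 0 | 0 | 0 → ·
Q's transition system — 8 states:
  t0 = (0 + 0 + 0\{a,b,d} + b.(0 | 0)) | (a.a.0 + d.(0 + 0)) → --a--▸ t1, --b--▸ t2, --d--▸ t3
  t1 = (0 + 0 + 0\{a,b,d} + b.(0 | 0)) | a.0 → --a--▸ t4, --b--▸ t5
  t2 = 0 | 0 | (a.a.0 + d.(0 + 0)) → --a--▸ t5, --d--▸ t6
  t3 = (0 + 0 + 0\{a,b,d} + b.(0 | 0)) | (0 + 0) → --b--▸ t6
  t4 = (0 + 0 + 0\{a,b,d} + b.(0 | 0)) | 0 → --b--▸ t7
  t5 = 0 | 0 | a.0 → --a--▸ t7
  t6 = 0 | 0 | (0 + 0) → ·
  t7 = 0 | 0 | 0 → ·
Coarsest stable partition (strong bisimilarity classes):
  B0 = {s0, t0}
  B1 = {s3, s4, t3, t4}
  B2 = {s6, s7, t6, t7}
  B3 = {s1, t1}
  B4 = {s5, t5}
  B5 = {s2, t2}
s0 ∈ B0, t0 ∈ B0 → same block

P ~ Q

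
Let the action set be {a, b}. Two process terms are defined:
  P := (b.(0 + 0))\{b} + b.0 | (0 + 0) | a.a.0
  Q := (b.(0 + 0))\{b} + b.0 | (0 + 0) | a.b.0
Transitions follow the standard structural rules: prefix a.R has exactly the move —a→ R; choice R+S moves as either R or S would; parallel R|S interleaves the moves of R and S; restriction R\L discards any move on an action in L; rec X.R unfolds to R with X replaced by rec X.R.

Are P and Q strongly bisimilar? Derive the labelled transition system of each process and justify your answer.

LTS(P): 6 reachable states
  m0 = (b.(0 + 0))\{b} + b.0 | (0 + 0) | a.a.0 has moves --a--▸ m1, --b--▸ m2
  m1 = b.0 | (0 + 0) | a.0 has moves --a--▸ m3, --b--▸ m4
  m2 = 0 | (0 + 0) | a.a.0 has moves --a--▸ m4
  m3 = b.0 | (0 + 0) | 0 has moves --b--▸ m5
  m4 = 0 | (0 + 0) | a.0 has moves --a--▸ m5
  m5 = 0 | (0 + 0) | 0 has moves deadlocked
LTS(Q): 6 reachable states
  n0 = (b.(0 + 0))\{b} + b.0 | (0 + 0) | a.b.0 has moves --a--▸ n1, --b--▸ n2
  n1 = b.0 | (0 + 0) | b.0 has moves --b--▸ n3, --b--▸ n4
  n2 = 0 | (0 + 0) | a.b.0 has moves --a--▸ n3
  n3 = 0 | (0 + 0) | b.0 has moves --b--▸ n5
  n4 = b.0 | (0 + 0) | 0 has moves --b--▸ n5
  n5 = 0 | (0 + 0) | 0 has moves deadlocked
Partition-refinement fixed point:
  B0 = {m0}
  B1 = {m2}
  B2 = {m4}
  B3 = {m5, n5}
  B4 = {m1}
  B5 = {m3, n3, n4}
  B6 = {n0}
  B7 = {n2}
  B8 = {n1}
m0 ∈ B0, n0 ∈ B6 → different blocks

NO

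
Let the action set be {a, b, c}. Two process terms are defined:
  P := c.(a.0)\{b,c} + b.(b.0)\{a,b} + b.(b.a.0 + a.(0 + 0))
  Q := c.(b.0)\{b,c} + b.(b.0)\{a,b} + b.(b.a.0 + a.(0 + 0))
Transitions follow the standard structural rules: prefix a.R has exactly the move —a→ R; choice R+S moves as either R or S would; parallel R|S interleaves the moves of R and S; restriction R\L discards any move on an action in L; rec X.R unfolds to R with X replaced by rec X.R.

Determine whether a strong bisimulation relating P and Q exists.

Reachable graph of P (8 states):
  s0 = c.(a.0)\{b,c} + b.(b.0)\{a,b} + b.(b.a.0 + a.(0 + 0)) has moves ··b··> s1, ··b··> s2, ··c··> s3
  s1 = (b.0)\{a,b} has moves ∅
  s2 = b.a.0 + a.(0 + 0) has moves ··a··> s4, ··b··> s5
  s3 = (a.0)\{b,c} has moves ··a··> s6
  s4 = 0 + 0 has moves ∅
  s5 = a.0 has moves ··a··> s7
  s6 = 0\{b,c} has moves ∅
  s7 = 0 has moves ∅
Reachable graph of Q (7 states):
  t0 = c.(b.0)\{b,c} + b.(b.0)\{a,b} + b.(b.a.0 + a.(0 + 0)) has moves ··b··> t1, ··b··> t2, ··c··> t3
  t1 = (b.0)\{a,b} has moves ∅
  t2 = b.a.0 + a.(0 + 0) has moves ··a··> t4, ··b··> t5
  t3 = (b.0)\{b,c} has moves ∅
  t4 = 0 + 0 has moves ∅
  t5 = a.0 has moves ··a··> t6
  t6 = 0 has moves ∅
Bisimilarity quotient blocks:
  B0 = {s0}
  B1 = {s3, s5, t5}
  B2 = {s1, s4, s6, s7, t1, t3, t4, t6}
  B3 = {s2, t2}
  B4 = {t0}
s0 ∈ B0, t0 ∈ B4 → different blocks

NO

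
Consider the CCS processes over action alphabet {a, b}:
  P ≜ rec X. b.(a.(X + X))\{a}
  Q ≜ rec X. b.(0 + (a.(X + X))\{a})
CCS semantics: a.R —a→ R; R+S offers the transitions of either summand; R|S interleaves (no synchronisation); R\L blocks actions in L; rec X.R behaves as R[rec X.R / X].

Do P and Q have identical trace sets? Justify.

Reachable graph of P (2 states):
  m0 = rec X. b.(a.(X + X))\{a} ⊢ =b=> m1
  m1 = (a.((rec X. b.(a.(X + X))\{a}) + (rec X. b.(a.(X + X))\{a})))\{a} ⊢ (no moves)
Reachable graph of Q (2 states):
  n0 = rec X. b.(0 + (a.(X + X))\{a}) ⊢ =b=> n1
  n1 = 0 + (a.((rec X. b.(0 + (a.(X + X))\{a})) + (rec X. b.(0 + (a.(X + X))\{a}))))\{a} ⊢ (no moves)
Partition-refinement fixed point:
  B0 = {m0, n0}
  B1 = {m1, n1}
m0 ∈ B0, n0 ∈ B0 → same block
Bisimilar ⇒ trace-equivalent.

YES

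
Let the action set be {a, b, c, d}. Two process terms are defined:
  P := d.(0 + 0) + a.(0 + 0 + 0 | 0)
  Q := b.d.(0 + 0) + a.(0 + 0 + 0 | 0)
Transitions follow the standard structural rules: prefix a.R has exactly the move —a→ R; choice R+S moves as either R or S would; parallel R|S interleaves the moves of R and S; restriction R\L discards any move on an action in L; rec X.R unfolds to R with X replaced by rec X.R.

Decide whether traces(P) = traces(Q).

NO — witness ⟨d⟩

P's transition system — 3 states:
  m0 = d.(0 + 0) + a.(0 + 0 + 0 | 0) :: --a--▸ m1, --d--▸ m2
  m1 = 0 + 0 + 0 | 0 :: deadlocked
  m2 = 0 + 0 :: deadlocked
Q's transition system — 4 states:
  n0 = b.d.(0 + 0) + a.(0 + 0 + 0 | 0) :: --a--▸ n1, --b--▸ n2
  n1 = 0 + 0 + 0 | 0 :: deadlocked
  n2 = d.(0 + 0) :: --d--▸ n3
  n3 = 0 + 0 :: deadlocked
Executing d from P (initial set {m0}):
  [1] d ⇒ {m2}
  P completes σ.
Executing d from Q (initial set {n0}):
  [1] d ⇒ ∅ (Q stuck)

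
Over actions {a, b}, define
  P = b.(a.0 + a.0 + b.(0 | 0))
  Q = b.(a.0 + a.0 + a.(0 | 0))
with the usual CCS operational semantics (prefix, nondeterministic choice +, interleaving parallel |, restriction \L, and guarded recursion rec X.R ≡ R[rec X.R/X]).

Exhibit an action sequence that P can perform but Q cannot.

P's transition system — 4 states:
  m0 = b.(a.0 + a.0 + b.(0 | 0)) has moves --b--▸ m1
  m1 = a.0 + a.0 + b.(0 | 0) has moves --a--▸ m2, --b--▸ m3
  m2 = 0 has moves ∅
  m3 = 0 | 0 has moves ∅
Q's transition system — 4 states:
  n0 = b.(a.0 + a.0 + a.(0 | 0)) has moves --b--▸ n1
  n1 = a.0 + a.0 + a.(0 | 0) has moves --a--▸ n2, --a--▸ n3
  n2 = 0 has moves ∅
  n3 = 0 | 0 has moves ∅
Run σ = ⟨bb⟩ on P: start {m0}
  [1] b ⇒ {m1}
  [2] b ⇒ {m3}
  ✓ P
Run σ = ⟨bb⟩ on Q: start {n0}
  [1] b ⇒ {n1}
  [2] b ⇒ ∅  — Q cannot continue

bb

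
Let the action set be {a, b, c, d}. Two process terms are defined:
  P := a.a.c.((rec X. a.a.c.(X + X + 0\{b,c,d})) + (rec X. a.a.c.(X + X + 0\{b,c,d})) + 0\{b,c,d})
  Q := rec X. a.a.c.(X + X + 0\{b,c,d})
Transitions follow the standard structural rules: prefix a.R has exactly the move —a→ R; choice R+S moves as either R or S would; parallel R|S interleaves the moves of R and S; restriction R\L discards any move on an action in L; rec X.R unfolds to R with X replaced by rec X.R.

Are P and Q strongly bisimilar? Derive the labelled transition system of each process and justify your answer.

P ~ Q

Reachable graph of P (4 states):
  s0 = a.a.c.((rec X. a.a.c.(X + X + 0\{b,c,d})) + (rec X. a.a.c.(X + X + 0\{b,c,d})) + 0\{b,c,d}) :: -a-> s1
  s1 = a.c.((rec X. a.a.c.(X + X + 0\{b,c,d})) + (rec X. a.a.c.(X + X + 0\{b,c,d})) + 0\{b,c,d}) :: -a-> s2
  s2 = c.((rec X. a.a.c.(X + X + 0\{b,c,d})) + (rec X. a.a.c.(X + X + 0\{b,c,d})) + 0\{b,c,d}) :: -c-> s3
  s3 = (rec X. a.a.c.(X + X + 0\{b,c,d})) + (rec X. a.a.c.(X + X + 0\{b,c,d})) + 0\{b,c,d} :: -a-> s1
Reachable graph of Q (4 states):
  t0 = rec X. a.a.c.(X + X + 0\{b,c,d}) :: -a-> t1
  t1 = a.c.((rec X. a.a.c.(X + X + 0\{b,c,d})) + (rec X. a.a.c.(X + X + 0\{b,c,d})) + 0\{b,c,d}) :: -a-> t2
  t2 = c.((rec X. a.a.c.(X + X + 0\{b,c,d})) + (rec X. a.a.c.(X + X + 0\{b,c,d})) + 0\{b,c,d}) :: -c-> t3
  t3 = (rec X. a.a.c.(X + X + 0\{b,c,d})) + (rec X. a.a.c.(X + X + 0\{b,c,d})) + 0\{b,c,d} :: -a-> t1
Coarsest stable partition (strong bisimilarity classes):
  B0 = {s0, s3, t0, t3}
  B1 = {s1, t1}
  B2 = {s2, t2}
s0 ∈ B0, t0 ∈ B0 → same block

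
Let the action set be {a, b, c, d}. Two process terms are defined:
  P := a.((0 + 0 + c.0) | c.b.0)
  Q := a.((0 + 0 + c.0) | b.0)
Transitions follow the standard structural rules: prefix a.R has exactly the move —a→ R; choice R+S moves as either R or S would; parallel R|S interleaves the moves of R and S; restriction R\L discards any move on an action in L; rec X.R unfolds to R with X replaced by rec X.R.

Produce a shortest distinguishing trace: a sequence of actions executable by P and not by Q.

P's transition system — 7 states:
  p0 = a.((0 + 0 + c.0) | c.b.0) → ··a··> p1
  p1 = (0 + 0 + c.0) | c.b.0 → ··c··> p2, ··c··> p3
  p2 = (0 + 0 + c.0) | b.0 → ··b··> p4, ··c··> p5
  p3 = 0 | c.b.0 → ··c··> p5
  p4 = (0 + 0 + c.0) | 0 → ··c··> p6
  p5 = 0 | b.0 → ··b··> p6
  p6 = 0 | 0 → stopped
Q's transition system — 5 states:
  q0 = a.((0 + 0 + c.0) | b.0) → ··a··> q1
  q1 = (0 + 0 + c.0) | b.0 → ··b··> q2, ··c··> q3
  q2 = (0 + 0 + c.0) | 0 → ··c··> q4
  q3 = 0 | b.0 → ··b··> q4
  q4 = 0 | 0 → stopped
Trace ⟨acc⟩ through P, begin at {p0}:
  [1] a ⇒ {p1}
  [2] c ⇒ {p2, p3}
  [3] c ⇒ {p5}
  ✓ P
Trace ⟨acc⟩ through Q, begin at {q0}:
  [1] a ⇒ {q1}
  [2] c ⇒ {q3}
  [3] c ⇒ ∅  — Q cannot continue

acc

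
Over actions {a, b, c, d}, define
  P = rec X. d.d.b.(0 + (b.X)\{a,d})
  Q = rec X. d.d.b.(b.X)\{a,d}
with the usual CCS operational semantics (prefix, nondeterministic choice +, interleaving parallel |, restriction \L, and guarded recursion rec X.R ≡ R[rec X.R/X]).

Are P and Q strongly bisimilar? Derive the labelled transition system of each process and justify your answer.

YES

LTS(P): 5 reachable states
  m0 = rec X. d.d.b.(0 + (b.X)\{a,d}) → --d--▸ m1
  m1 = d.b.(0 + (b.(rec X. d.d.b.(0 + (b.X)\{a,d})))\{a,d}) → --d--▸ m2
  m2 = b.(0 + (b.(rec X. d.d.b.(0 + (b.X)\{a,d})))\{a,d}) → --b--▸ m3
  m3 = 0 + (b.(rec X. d.d.b.(0 + (b.X)\{a,d})))\{a,d} → --b--▸ m4
  m4 = (rec X. d.d.b.(0 + (b.X)\{a,d}))\{a,d} → ∅
LTS(Q): 5 reachable states
  n0 = rec X. d.d.b.(b.X)\{a,d} → --d--▸ n1
  n1 = d.b.(b.(rec X. d.d.b.(b.X)\{a,d}))\{a,d} → --d--▸ n2
  n2 = b.(b.(rec X. d.d.b.(b.X)\{a,d}))\{a,d} → --b--▸ n3
  n3 = (b.(rec X. d.d.b.(b.X)\{a,d}))\{a,d} → --b--▸ n4
  n4 = (rec X. d.d.b.(b.X)\{a,d})\{a,d} → ∅
Bisimilarity quotient blocks:
  B0 = {m0, n0}
  B1 = {m1, n1}
  B2 = {m2, n2}
  B3 = {m3, n3}
  B4 = {m4, n4}
m0 ∈ B0, n0 ∈ B0 → same block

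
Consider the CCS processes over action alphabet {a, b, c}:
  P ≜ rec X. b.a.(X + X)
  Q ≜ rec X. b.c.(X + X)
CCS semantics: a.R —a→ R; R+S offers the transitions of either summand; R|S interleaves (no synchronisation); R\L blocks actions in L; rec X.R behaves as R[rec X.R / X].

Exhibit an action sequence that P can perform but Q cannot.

ba

P's transition system — 3 states:
  s0 = rec X. b.a.(X + X) → --b--▸ s1
  s1 = a.((rec X. b.a.(X + X)) + (rec X. b.a.(X + X))) → --a--▸ s2
  s2 = (rec X. b.a.(X + X)) + (rec X. b.a.(X + X)) → --b--▸ s1
Q's transition system — 3 states:
  t0 = rec X. b.c.(X + X) → --b--▸ t1
  t1 = c.((rec X. b.c.(X + X)) + (rec X. b.c.(X + X))) → --c--▸ t2
  t2 = (rec X. b.c.(X + X)) + (rec X. b.c.(X + X)) → --b--▸ t1
Trace ⟨ba⟩ through P, begin at {s0}:
  [1] b ⇒ {s1}
  [2] a ⇒ {s2}
  P completes σ.
Trace ⟨ba⟩ through Q, begin at {t0}:
  [1] b ⇒ {t1}
  [2] a ⇒ no successor for Q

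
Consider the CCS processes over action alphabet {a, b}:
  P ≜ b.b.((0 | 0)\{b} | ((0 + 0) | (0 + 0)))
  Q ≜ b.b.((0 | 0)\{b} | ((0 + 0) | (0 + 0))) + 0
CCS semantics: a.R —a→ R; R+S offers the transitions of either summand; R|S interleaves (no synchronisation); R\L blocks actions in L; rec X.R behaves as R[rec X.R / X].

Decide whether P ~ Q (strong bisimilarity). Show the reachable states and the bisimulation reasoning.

LTS(P): 3 reachable states
  s0 = b.b.((0 | 0)\{b} | ((0 + 0) | (0 + 0))) → —b→ s1
  s1 = b.((0 | 0)\{b} | ((0 + 0) | (0 + 0))) → —b→ s2
  s2 = (0 | 0)\{b} | ((0 + 0) | (0 + 0)) → ∅
LTS(Q): 3 reachable states
  t0 = b.b.((0 | 0)\{b} | ((0 + 0) | (0 + 0))) + 0 → —b→ t1
  t1 = b.((0 | 0)\{b} | ((0 + 0) | (0 + 0))) → —b→ t2
  t2 = (0 | 0)\{b} | ((0 + 0) | (0 + 0)) → ∅
Coarsest stable partition (strong bisimilarity classes):
  B0 = {s0, t0}
  B1 = {s1, t1}
  B2 = {s2, t2}
s0 ∈ B0, t0 ∈ B0 → same block

P ~ Q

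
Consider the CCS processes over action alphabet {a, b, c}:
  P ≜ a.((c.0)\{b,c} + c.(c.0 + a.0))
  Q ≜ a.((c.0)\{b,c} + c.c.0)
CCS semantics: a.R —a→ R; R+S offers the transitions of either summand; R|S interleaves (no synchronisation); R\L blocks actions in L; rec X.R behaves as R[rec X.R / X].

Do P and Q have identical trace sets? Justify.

traces(P) ≠ traces(Q) — witness ⟨aca⟩

LTS(P): 4 reachable states
  u0 = a.((c.0)\{b,c} + c.(c.0 + a.0)) ⊢ =a=> u1
  u1 = (c.0)\{b,c} + c.(c.0 + a.0) ⊢ =c=> u2
  u2 = c.0 + a.0 ⊢ =a=> u3, =c=> u3
  u3 = 0 ⊢ (no moves)
LTS(Q): 4 reachable states
  v0 = a.((c.0)\{b,c} + c.c.0) ⊢ =a=> v1
  v1 = (c.0)\{b,c} + c.c.0 ⊢ =c=> v2
  v2 = c.0 ⊢ =c=> v3
  v3 = 0 ⊢ (no moves)
Trace ⟨aca⟩ through P, begin at {u0}:
  after a @ step 1: {u1}
  after c @ step 2: {u2}
  after a @ step 3: {u3}
  — P admits the full trace.
Trace ⟨aca⟩ through Q, begin at {v0}:
  after a @ step 1: {v1}
  after c @ step 2: {v2}
  after a @ step 3: ∅  — Q cannot continue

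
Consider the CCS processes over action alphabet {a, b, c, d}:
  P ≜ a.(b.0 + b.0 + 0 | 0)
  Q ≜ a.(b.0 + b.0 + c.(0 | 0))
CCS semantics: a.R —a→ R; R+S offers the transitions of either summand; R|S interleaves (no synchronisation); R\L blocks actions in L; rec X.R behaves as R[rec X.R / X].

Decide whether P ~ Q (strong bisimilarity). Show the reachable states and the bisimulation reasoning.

P's transition system — 3 states:
  s0 = a.(b.0 + b.0 + 0 | 0) :: ··a··> s1
  s1 = b.0 + b.0 + 0 | 0 :: ··b··> s2
  s2 = 0 :: ·
Q's transition system — 4 states:
  t0 = a.(b.0 + b.0 + c.(0 | 0)) :: ··a··> t1
  t1 = b.0 + b.0 + c.(0 | 0) :: ··b··> t2, ··c··> t3
  t2 = 0 :: ·
  t3 = 0 | 0 :: ·
Coarsest stable partition (strong bisimilarity classes):
  B0 = {s0}
  B1 = {s1}
  B2 = {s2, t2, t3}
  B3 = {t0}
  B4 = {t1}
s0 ∈ B0, t0 ∈ B3 → different blocks

NO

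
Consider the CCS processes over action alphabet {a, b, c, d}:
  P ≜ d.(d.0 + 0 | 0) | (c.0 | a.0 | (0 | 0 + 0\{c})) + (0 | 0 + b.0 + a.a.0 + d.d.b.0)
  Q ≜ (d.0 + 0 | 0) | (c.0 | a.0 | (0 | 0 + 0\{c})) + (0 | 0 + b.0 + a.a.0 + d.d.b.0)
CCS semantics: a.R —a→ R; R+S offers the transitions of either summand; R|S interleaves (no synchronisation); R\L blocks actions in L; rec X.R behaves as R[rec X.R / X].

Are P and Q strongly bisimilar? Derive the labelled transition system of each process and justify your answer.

P's transition system — 16 states:
  m0 = d.(d.0 + 0 | 0) | (c.0 | a.0 | (0 | 0 + 0\{c})) + (0 | 0 + b.0 + a.a.0 + d.d.b.0) → ··a··> m1, ··a··> m2, ··b··> m3, ··c··> m4, ··d··> m5, ··d··> m6
  m1 = a.0 → ··a··> m3
  m2 = d.(d.0 + 0 | 0) | (c.0 | 0 | (0 | 0 + 0\{c})) → ··c··> m7, ··d··> m8
  m3 = 0 → ·
  m4 = d.(d.0 + 0 | 0) | (0 | a.0 | (0 | 0 + 0\{c})) → ··a··> m7, ··d··> m9
  m5 = (d.0 + 0 | 0) | (c.0 | a.0 | (0 | 0 + 0\{c})) → ··a··> m8, ··c··> m9, ··d··> m10
  m6 = d.b.0 → ··d··> m11
  m7 = d.(d.0 + 0 | 0) | (0 | 0 | (0 | 0 + 0\{c})) → ··d··> m12
  m8 = (d.0 + 0 | 0) | (c.0 | 0 | (0 | 0 + 0\{c})) → ··c··> m12, ··d··> m13
  m9 = (d.0 + 0 | 0) | (0 | a.0 | (0 | 0 + 0\{c})) → ··a··> m12, ··d··> m14
  m10 = 0 | (c.0 | a.0 | (0 | 0 + 0\{c})) → ··a··> m13, ··c··> m14
  m11 = b.0 → ··b··> m3
  m12 = (d.0 + 0 | 0) | (0 | 0 | (0 | 0 + 0\{c})) → ··d··> m15
  m13 = 0 | (c.0 | 0 | (0 | 0 + 0\{c})) → ··c··> m15
  m14 = 0 | (0 | a.0 | (0 | 0 + 0\{c})) → ··a··> m15
  m15 = 0 | (0 | 0 | (0 | 0 + 0\{c})) → ·
Q's transition system — 12 states:
  n0 = (d.0 + 0 | 0) | (c.0 | a.0 | (0 | 0 + 0\{c})) + (0 | 0 + b.0 + a.a.0 + d.d.b.0) → ··a··> n1, ··a··> n2, ··b··> n3, ··c··> n4, ··d··> n5, ··d··> n6
  n1 = (d.0 + 0 | 0) | (c.0 | 0 | (0 | 0 + 0\{c})) → ··c··> n7, ··d··> n8
  n2 = a.0 → ··a··> n3
  n3 = 0 → ·
  n4 = (d.0 + 0 | 0) | (0 | a.0 | (0 | 0 + 0\{c})) → ··a··> n7, ··d··> n9
  n5 = 0 | (c.0 | a.0 | (0 | 0 + 0\{c})) → ··a··> n8, ··c··> n9
  n6 = d.b.0 → ··d··> n10
  n7 = (d.0 + 0 | 0) | (0 | 0 | (0 | 0 + 0\{c})) → ··d··> n11
  n8 = 0 | (c.0 | 0 | (0 | 0 + 0\{c})) → ··c··> n11
  n9 = 0 | (0 | a.0 | (0 | 0 + 0\{c})) → ··a··> n11
  n10 = b.0 → ··b··> n3
  n11 = 0 | (0 | 0 | (0 | 0 + 0\{c})) → ·
Bisimilarity quotient blocks:
  B0 = {m0}
  B1 = {m4}
  B2 = {m7}
  B3 = {m12, n7}
  B4 = {m15, m3, n11, n3}
  B5 = {m9, n4}
  B6 = {m1, m14, n2, n9}
  B7 = {m2}
  B8 = {m8, n1}
  B9 = {m13, n8}
  B10 = {m5}
  B11 = {m10, n5}
  B12 = {m6, n6}
  B13 = {m11, n10}
  B14 = {n0}
m0 ∈ B0, n0 ∈ B14 → different blocks

not bisimilar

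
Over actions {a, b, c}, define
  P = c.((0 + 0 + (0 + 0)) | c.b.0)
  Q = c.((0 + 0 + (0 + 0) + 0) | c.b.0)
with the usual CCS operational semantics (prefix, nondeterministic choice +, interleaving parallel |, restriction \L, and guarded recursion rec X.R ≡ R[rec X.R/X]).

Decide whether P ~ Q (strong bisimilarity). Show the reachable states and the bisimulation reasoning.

YES

LTS(P): 4 reachable states
  u0 = c.((0 + 0 + (0 + 0)) | c.b.0) → -c-> u1
  u1 = (0 + 0 + (0 + 0)) | c.b.0 → -c-> u2
  u2 = (0 + 0 + (0 + 0)) | b.0 → -b-> u3
  u3 = (0 + 0 + (0 + 0)) | 0 → ·
LTS(Q): 4 reachable states
  v0 = c.((0 + 0 + (0 + 0) + 0) | c.b.0) → -c-> v1
  v1 = (0 + 0 + (0 + 0) + 0) | c.b.0 → -c-> v2
  v2 = (0 + 0 + (0 + 0) + 0) | b.0 → -b-> v3
  v3 = (0 + 0 + (0 + 0) + 0) | 0 → ·
Coarsest stable partition (strong bisimilarity classes):
  B0 = {u0, v0}
  B1 = {u1, v1}
  B2 = {u2, v2}
  B3 = {u3, v3}
u0 ∈ B0, v0 ∈ B0 → same block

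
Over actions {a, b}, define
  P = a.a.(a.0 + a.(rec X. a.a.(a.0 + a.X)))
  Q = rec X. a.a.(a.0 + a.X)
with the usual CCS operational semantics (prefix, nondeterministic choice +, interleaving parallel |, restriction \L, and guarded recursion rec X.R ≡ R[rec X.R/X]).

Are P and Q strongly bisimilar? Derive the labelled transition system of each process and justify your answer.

P ~ Q

P's transition system — 5 states:
  m0 = a.a.(a.0 + a.(rec X. a.a.(a.0 + a.X))) → —a→ m1
  m1 = a.(a.0 + a.(rec X. a.a.(a.0 + a.X))) → —a→ m2
  m2 = a.0 + a.(rec X. a.a.(a.0 + a.X)) → —a→ m3, —a→ m4
  m3 = 0 → stopped
  m4 = rec X. a.a.(a.0 + a.X) → —a→ m1
Q's transition system — 4 states:
  n0 = rec X. a.a.(a.0 + a.X) → —a→ n1
  n1 = a.(a.0 + a.(rec X. a.a.(a.0 + a.X))) → —a→ n2
  n2 = a.0 + a.(rec X. a.a.(a.0 + a.X)) → —a→ n0, —a→ n3
  n3 = 0 → stopped
Coarsest stable partition (strong bisimilarity classes):
  B0 = {m0, m4, n0}
  B1 = {m1, n1}
  B2 = {m2, n2}
  B3 = {m3, n3}
m0 ∈ B0, n0 ∈ B0 → same block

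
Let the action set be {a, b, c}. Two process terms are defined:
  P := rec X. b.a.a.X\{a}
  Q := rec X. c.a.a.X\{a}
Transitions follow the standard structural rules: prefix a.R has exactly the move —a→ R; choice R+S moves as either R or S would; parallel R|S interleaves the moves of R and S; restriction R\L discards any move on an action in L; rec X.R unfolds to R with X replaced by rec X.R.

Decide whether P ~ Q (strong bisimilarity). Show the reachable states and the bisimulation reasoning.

P ≁ Q

P's transition system — 5 states:
  m0 = rec X. b.a.a.X\{a} → =b=> m1
  m1 = a.a.(rec X. b.a.a.X\{a})\{a} → =a=> m2
  m2 = a.(rec X. b.a.a.X\{a})\{a} → =a=> m3
  m3 = (rec X. b.a.a.X\{a})\{a} → =b=> m4
  m4 = (a.a.(rec X. b.a.a.X\{a})\{a})\{a} → stopped
Q's transition system — 5 states:
  n0 = rec X. c.a.a.X\{a} → =c=> n1
  n1 = a.a.(rec X. c.a.a.X\{a})\{a} → =a=> n2
  n2 = a.(rec X. c.a.a.X\{a})\{a} → =a=> n3
  n3 = (rec X. c.a.a.X\{a})\{a} → =c=> n4
  n4 = (a.a.(rec X. c.a.a.X\{a})\{a})\{a} → stopped
Partition-refinement fixed point:
  B0 = {m0}
  B1 = {m1}
  B2 = {m2}
  B3 = {m3}
  B4 = {m4, n4}
  B5 = {n0}
  B6 = {n1}
  B7 = {n2}
  B8 = {n3}
m0 ∈ B0, n0 ∈ B5 → different blocks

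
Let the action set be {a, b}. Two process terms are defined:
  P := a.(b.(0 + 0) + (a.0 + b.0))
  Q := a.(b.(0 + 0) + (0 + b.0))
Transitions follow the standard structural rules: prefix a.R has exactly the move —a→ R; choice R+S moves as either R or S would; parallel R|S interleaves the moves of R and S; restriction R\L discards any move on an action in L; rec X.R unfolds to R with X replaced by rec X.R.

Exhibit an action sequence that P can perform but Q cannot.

P's transition system — 4 states:
  p0 = a.(b.(0 + 0) + (a.0 + b.0)) has moves -a-> p1
  p1 = b.(0 + 0) + (a.0 + b.0) has moves -a-> p2, -b-> p2, -b-> p3
  p2 = 0 has moves stopped
  p3 = 0 + 0 has moves stopped
Q's transition system — 4 states:
  q0 = a.(b.(0 + 0) + (0 + b.0)) has moves -a-> q1
  q1 = b.(0 + 0) + (0 + b.0) has moves -b-> q2, -b-> q3
  q2 = 0 has moves stopped
  q3 = 0 + 0 has moves stopped
Trace ⟨aa⟩ through P, begin at {p0}:
  step 1 (a): {p1}
  step 2 (a): {p2}
  — P admits the full trace.
Trace ⟨aa⟩ through Q, begin at {q0}:
  step 1 (a): {q1}
  step 2 (a): ∅ (Q stuck)

aa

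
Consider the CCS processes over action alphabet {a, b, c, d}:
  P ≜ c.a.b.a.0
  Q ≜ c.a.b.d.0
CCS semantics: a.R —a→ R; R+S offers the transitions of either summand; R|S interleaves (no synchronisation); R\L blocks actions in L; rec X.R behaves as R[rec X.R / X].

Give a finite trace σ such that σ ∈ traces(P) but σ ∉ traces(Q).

caba

Reachable graph of P (5 states):
  s0 = c.a.b.a.0 | =c=> s1
  s1 = a.b.a.0 | =a=> s2
  s2 = b.a.0 | =b=> s3
  s3 = a.0 | =a=> s4
  s4 = 0 | deadlocked
Reachable graph of Q (5 states):
  t0 = c.a.b.d.0 | =c=> t1
  t1 = a.b.d.0 | =a=> t2
  t2 = b.d.0 | =b=> t3
  t3 = d.0 | =d=> t4
  t4 = 0 | deadlocked
Run σ = ⟨caba⟩ on P: start {s0}
  step 1 (c): {s1}
  step 2 (a): {s2}
  step 3 (b): {s3}
  step 4 (a): {s4}
  P completes σ.
Run σ = ⟨caba⟩ on Q: start {t0}
  step 1 (c): {t1}
  step 2 (a): {t2}
  step 3 (b): {t3}
  step 4 (a): ∅ (Q stuck)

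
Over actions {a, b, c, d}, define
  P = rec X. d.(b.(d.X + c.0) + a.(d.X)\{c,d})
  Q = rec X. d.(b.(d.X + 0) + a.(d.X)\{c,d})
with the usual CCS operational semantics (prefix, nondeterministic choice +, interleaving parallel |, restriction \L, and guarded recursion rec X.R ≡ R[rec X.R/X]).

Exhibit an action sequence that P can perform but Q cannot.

dbc

P's transition system — 5 states:
  u0 = rec X. d.(b.(d.X + c.0) + a.(d.X)\{c,d}) :: —d→ u1
  u1 = b.(d.(rec X. d.(b.(d.X + c.0) + a.(d.X)\{c,d})) + c.0) + a.(d.(rec X. d.(b.(d.X + c.0) + a.(d.X)\{c,d})))\{c,d} :: —a→ u2, —b→ u3
  u2 = (d.(rec X. d.(b.(d.X + c.0) + a.(d.X)\{c,d})))\{c,d} :: stopped
  u3 = d.(rec X. d.(b.(d.X + c.0) + a.(d.X)\{c,d})) + c.0 :: —c→ u4, —d→ u0
  u4 = 0 :: stopped
Q's transition system — 4 states:
  v0 = rec X. d.(b.(d.X + 0) + a.(d.X)\{c,d}) :: —d→ v1
  v1 = b.(d.(rec X. d.(b.(d.X + 0) + a.(d.X)\{c,d})) + 0) + a.(d.(rec X. d.(b.(d.X + 0) + a.(d.X)\{c,d})))\{c,d} :: —a→ v2, —b→ v3
  v2 = (d.(rec X. d.(b.(d.X + 0) + a.(d.X)\{c,d})))\{c,d} :: stopped
  v3 = d.(rec X. d.(b.(d.X + 0) + a.(d.X)\{c,d})) + 0 :: —d→ v0
Executing dbc from P (initial set {u0}):
  step 1 (d): {u1}
  step 2 (b): {u3}
  step 3 (c): {u4}
  P completes σ.
Executing dbc from Q (initial set {v0}):
  step 1 (d): {v1}
  step 2 (b): {v3}
  step 3 (c): ∅  — Q cannot continue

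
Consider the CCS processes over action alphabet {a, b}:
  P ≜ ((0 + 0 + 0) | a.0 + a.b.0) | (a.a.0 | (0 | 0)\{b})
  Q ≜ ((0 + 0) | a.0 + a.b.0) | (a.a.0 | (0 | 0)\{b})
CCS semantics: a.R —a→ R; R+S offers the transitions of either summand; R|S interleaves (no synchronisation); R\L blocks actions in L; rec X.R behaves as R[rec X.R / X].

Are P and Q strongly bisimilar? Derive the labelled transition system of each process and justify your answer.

Reachable graph of P (12 states):
  s0 = ((0 + 0 + 0) | a.0 + a.b.0) | (a.a.0 | (0 | 0)\{b}) ⊢ ··a··> s1, ··a··> s2, ··a··> s3
  s1 = ((0 + 0 + 0) | a.0 + a.b.0) | (a.0 | (0 | 0)\{b}) ⊢ ··a··> s4, ··a··> s5, ··a··> s6
  s2 = (0 + 0 + 0) | 0 | (a.a.0 | (0 | 0)\{b}) ⊢ ··a··> s5
  s3 = b.0 | (a.a.0 | (0 | 0)\{b}) ⊢ ··a··> s6, ··b··> s7
  s4 = ((0 + 0 + 0) | a.0 + a.b.0) | (0 | (0 | 0)\{b}) ⊢ ··a··> s8, ··a··> s9
  s5 = (0 + 0 + 0) | 0 | (a.0 | (0 | 0)\{b}) ⊢ ··a··> s8
  s6 = b.0 | (a.0 | (0 | 0)\{b}) ⊢ ··a··> s9, ··b··> s10
  s7 = 0 | (a.a.0 | (0 | 0)\{b}) ⊢ ··a··> s10
  s8 = (0 + 0 + 0) | 0 | (0 | (0 | 0)\{b}) ⊢ (no moves)
  s9 = b.0 | (0 | (0 | 0)\{b}) ⊢ ··b··> s11
  s10 = 0 | (a.0 | (0 | 0)\{b}) ⊢ ··a··> s11
  s11 = 0 | (0 | (0 | 0)\{b}) ⊢ (no moves)
Reachable graph of Q (12 states):
  t0 = ((0 + 0) | a.0 + a.b.0) | (a.a.0 | (0 | 0)\{b}) ⊢ ··a··> t1, ··a··> t2, ··a··> t3
  t1 = ((0 + 0) | a.0 + a.b.0) | (a.0 | (0 | 0)\{b}) ⊢ ··a··> t4, ··a··> t5, ··a··> t6
  t2 = (0 + 0) | 0 | (a.a.0 | (0 | 0)\{b}) ⊢ ··a··> t5
  t3 = b.0 | (a.a.0 | (0 | 0)\{b}) ⊢ ··a··> t6, ··b··> t7
  t4 = ((0 + 0) | a.0 + a.b.0) | (0 | (0 | 0)\{b}) ⊢ ··a··> t8, ··a··> t9
  t5 = (0 + 0) | 0 | (a.0 | (0 | 0)\{b}) ⊢ ··a··> t8
  t6 = b.0 | (a.0 | (0 | 0)\{b}) ⊢ ··a··> t9, ··b··> t10
  t7 = 0 | (a.a.0 | (0 | 0)\{b}) ⊢ ··a··> t10
  t8 = (0 + 0) | 0 | (0 | (0 | 0)\{b}) ⊢ (no moves)
  t9 = b.0 | (0 | (0 | 0)\{b}) ⊢ ··b··> t11
  t10 = 0 | (a.0 | (0 | 0)\{b}) ⊢ ··a··> t11
  t11 = 0 | (0 | (0 | 0)\{b}) ⊢ (no moves)
Bisimilarity quotient blocks:
  B0 = {s0, t0}
  B1 = {s1, t1}
  B2 = {s10, s5, t10, t5}
  B3 = {s11, s8, t11, t8}
  B4 = {s4, t4}
  B5 = {s9, t9}
  B6 = {s6, t6}
  B7 = {s3, t3}
  B8 = {s2, s7, t2, t7}
s0 ∈ B0, t0 ∈ B0 → same block

bisimilar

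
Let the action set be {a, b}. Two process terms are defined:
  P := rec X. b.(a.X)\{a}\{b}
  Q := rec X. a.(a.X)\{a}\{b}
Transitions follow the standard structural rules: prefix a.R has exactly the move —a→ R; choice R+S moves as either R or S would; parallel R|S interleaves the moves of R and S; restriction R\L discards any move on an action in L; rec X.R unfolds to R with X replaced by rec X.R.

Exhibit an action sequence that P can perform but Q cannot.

P's transition system — 2 states:
  p0 = rec X. b.(a.X)\{a}\{b} → -b-> p1
  p1 = (a.(rec X. b.(a.X)\{a}\{b}))\{a}\{b} → stopped
Q's transition system — 2 states:
  q0 = rec X. a.(a.X)\{a}\{b} → -a-> q1
  q1 = (a.(rec X. a.(a.X)\{a}\{b}))\{a}\{b} → stopped
Trace ⟨b⟩ through P, begin at {p0}:
  after b @ step 1: {p1}
  P completes σ.
Trace ⟨b⟩ through Q, begin at {q0}:
  after b @ step 1: no successor for Q

b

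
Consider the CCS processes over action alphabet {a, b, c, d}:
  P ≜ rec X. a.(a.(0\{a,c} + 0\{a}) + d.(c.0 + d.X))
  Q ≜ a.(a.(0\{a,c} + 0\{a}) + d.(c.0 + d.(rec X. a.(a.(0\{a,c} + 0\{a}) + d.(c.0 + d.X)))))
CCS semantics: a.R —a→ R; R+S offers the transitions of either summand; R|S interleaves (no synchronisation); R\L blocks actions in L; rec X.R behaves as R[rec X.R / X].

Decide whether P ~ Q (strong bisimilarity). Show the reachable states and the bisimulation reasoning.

Reachable graph of P (5 states):
  s0 = rec X. a.(a.(0\{a,c} + 0\{a}) + d.(c.0 + d.X)) has moves —a→ s1
  s1 = a.(0\{a,c} + 0\{a}) + d.(c.0 + d.(rec X. a.(a.(0\{a,c} + 0\{a}) + d.(c.0 + d.X)))) has moves —a→ s2, —d→ s3
  s2 = 0\{a,c} + 0\{a} has moves stopped
  s3 = c.0 + d.(rec X. a.(a.(0\{a,c} + 0\{a}) + d.(c.0 + d.X))) has moves —c→ s4, —d→ s0
  s4 = 0 has moves stopped
Reachable graph of Q (6 states):
  t0 = a.(a.(0\{a,c} + 0\{a}) + d.(c.0 + d.(rec X. a.(a.(0\{a,c} + 0\{a}) + d.(c.0 + d.X))))) has moves —a→ t1
  t1 = a.(0\{a,c} + 0\{a}) + d.(c.0 + d.(rec X. a.(a.(0\{a,c} + 0\{a}) + d.(c.0 + d.X)))) has moves —a→ t2, —d→ t3
  t2 = 0\{a,c} + 0\{a} has moves stopped
  t3 = c.0 + d.(rec X. a.(a.(0\{a,c} + 0\{a}) + d.(c.0 + d.X))) has moves —c→ t4, —d→ t5
  t4 = 0 has moves stopped
  t5 = rec X. a.(a.(0\{a,c} + 0\{a}) + d.(c.0 + d.X)) has moves —a→ t1
Coarsest stable partition (strong bisimilarity classes):
  B0 = {s0, t0, t5}
  B1 = {s1, t1}
  B2 = {s3, t3}
  B3 = {s2, s4, t2, t4}
s0 ∈ B0, t0 ∈ B0 → same block

YES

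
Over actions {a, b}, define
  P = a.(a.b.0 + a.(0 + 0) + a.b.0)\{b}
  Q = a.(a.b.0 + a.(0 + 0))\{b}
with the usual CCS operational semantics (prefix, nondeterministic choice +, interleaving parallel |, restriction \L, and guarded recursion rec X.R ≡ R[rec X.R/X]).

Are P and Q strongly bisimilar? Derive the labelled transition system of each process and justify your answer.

LTS(P): 4 reachable states
  s0 = a.(a.b.0 + a.(0 + 0) + a.b.0)\{b} :: ··a··> s1
  s1 = (a.b.0 + a.(0 + 0) + a.b.0)\{b} :: ··a··> s2, ··a··> s3
  s2 = (0 + 0)\{b} :: stopped
  s3 = (b.0)\{b} :: stopped
LTS(Q): 4 reachable states
  t0 = a.(a.b.0 + a.(0 + 0))\{b} :: ··a··> t1
  t1 = (a.b.0 + a.(0 + 0))\{b} :: ··a··> t2, ··a··> t3
  t2 = (0 + 0)\{b} :: stopped
  t3 = (b.0)\{b} :: stopped
Coarsest stable partition (strong bisimilarity classes):
  B0 = {s0, t0}
  B1 = {s1, t1}
  B2 = {s2, s3, t2, t3}
s0 ∈ B0, t0 ∈ B0 → same block

bisimilar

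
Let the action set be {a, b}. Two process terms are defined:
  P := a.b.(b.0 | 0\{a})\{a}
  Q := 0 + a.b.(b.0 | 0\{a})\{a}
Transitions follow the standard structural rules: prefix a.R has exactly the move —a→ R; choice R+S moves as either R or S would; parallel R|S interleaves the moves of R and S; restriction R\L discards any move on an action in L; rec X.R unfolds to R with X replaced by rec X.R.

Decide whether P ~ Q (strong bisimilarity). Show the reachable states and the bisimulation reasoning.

bisimilar

LTS(P): 4 reachable states
  u0 = a.b.(b.0 | 0\{a})\{a} :: =a=> u1
  u1 = b.(b.0 | 0\{a})\{a} :: =b=> u2
  u2 = (b.0 | 0\{a})\{a} :: =b=> u3
  u3 = (0 | 0\{a})\{a} :: ·
LTS(Q): 4 reachable states
  v0 = 0 + a.b.(b.0 | 0\{a})\{a} :: =a=> v1
  v1 = b.(b.0 | 0\{a})\{a} :: =b=> v2
  v2 = (b.0 | 0\{a})\{a} :: =b=> v3
  v3 = (0 | 0\{a})\{a} :: ·
Partition-refinement fixed point:
  B0 = {u0, v0}
  B1 = {u1, v1}
  B2 = {u2, v2}
  B3 = {u3, v3}
u0 ∈ B0, v0 ∈ B0 → same block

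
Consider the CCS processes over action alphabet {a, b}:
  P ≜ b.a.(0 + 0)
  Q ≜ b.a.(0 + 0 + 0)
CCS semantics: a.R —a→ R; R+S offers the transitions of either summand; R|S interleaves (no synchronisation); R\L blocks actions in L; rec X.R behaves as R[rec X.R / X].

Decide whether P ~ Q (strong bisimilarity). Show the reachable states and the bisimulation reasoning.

YES

P's transition system — 3 states:
  p0 = b.a.(0 + 0) ⊢ --b--▸ p1
  p1 = a.(0 + 0) ⊢ --a--▸ p2
  p2 = 0 + 0 ⊢ ∅
Q's transition system — 3 states:
  q0 = b.a.(0 + 0 + 0) ⊢ --b--▸ q1
  q1 = a.(0 + 0 + 0) ⊢ --a--▸ q2
  q2 = 0 + 0 + 0 ⊢ ∅
Coarsest stable partition (strong bisimilarity classes):
  B0 = {p0, q0}
  B1 = {p1, q1}
  B2 = {p2, q2}
p0 ∈ B0, q0 ∈ B0 → same block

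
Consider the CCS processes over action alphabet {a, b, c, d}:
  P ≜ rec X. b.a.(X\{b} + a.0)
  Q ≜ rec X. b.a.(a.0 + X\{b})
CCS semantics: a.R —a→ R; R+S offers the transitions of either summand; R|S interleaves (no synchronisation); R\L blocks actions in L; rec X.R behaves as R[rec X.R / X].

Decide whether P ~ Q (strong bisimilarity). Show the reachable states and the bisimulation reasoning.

bisimilar

LTS(P): 4 reachable states
  s0 = rec X. b.a.(X\{b} + a.0) :: =b=> s1
  s1 = a.((rec X. b.a.(X\{b} + a.0))\{b} + a.0) :: =a=> s2
  s2 = (rec X. b.a.(X\{b} + a.0))\{b} + a.0 :: =a=> s3
  s3 = 0 :: ∅
LTS(Q): 4 reachable states
  t0 = rec X. b.a.(a.0 + X\{b}) :: =b=> t1
  t1 = a.(a.0 + (rec X. b.a.(a.0 + X\{b}))\{b}) :: =a=> t2
  t2 = a.0 + (rec X. b.a.(a.0 + X\{b}))\{b} :: =a=> t3
  t3 = 0 :: ∅
Bisimilarity quotient blocks:
  B0 = {s0, t0}
  B1 = {s1, t1}
  B2 = {s2, t2}
  B3 = {s3, t3}
s0 ∈ B0, t0 ∈ B0 → same block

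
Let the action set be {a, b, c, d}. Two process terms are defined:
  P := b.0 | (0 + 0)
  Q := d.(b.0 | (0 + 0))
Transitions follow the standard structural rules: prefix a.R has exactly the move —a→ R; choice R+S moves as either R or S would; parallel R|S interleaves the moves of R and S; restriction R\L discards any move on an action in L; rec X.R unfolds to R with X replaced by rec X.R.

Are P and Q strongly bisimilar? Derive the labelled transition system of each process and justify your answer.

P ≁ Q

Reachable graph of P (2 states):
  m0 = b.0 | (0 + 0) :: -b-> m1
  m1 = 0 | (0 + 0) :: ∅
Reachable graph of Q (3 states):
  n0 = d.(b.0 | (0 + 0)) :: -d-> n1
  n1 = b.0 | (0 + 0) :: -b-> n2
  n2 = 0 | (0 + 0) :: ∅
Partition-refinement fixed point:
  B0 = {m0, n1}
  B1 = {m1, n2}
  B2 = {n0}
m0 ∈ B0, n0 ∈ B2 → different blocks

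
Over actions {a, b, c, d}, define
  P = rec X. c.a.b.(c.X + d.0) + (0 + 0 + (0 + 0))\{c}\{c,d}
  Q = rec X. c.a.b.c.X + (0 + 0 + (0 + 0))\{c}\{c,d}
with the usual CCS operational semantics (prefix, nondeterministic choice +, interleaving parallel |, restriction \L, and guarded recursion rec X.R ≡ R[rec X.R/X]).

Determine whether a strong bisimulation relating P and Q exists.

P's transition system — 5 states:
  u0 = rec X. c.a.b.(c.X + d.0) + (0 + 0 + (0 + 0))\{c}\{c,d} | -c-> u1
  u1 = a.b.(c.(rec X. c.a.b.(c.X + d.0) + (0 + 0 + (0 + 0))\{c}\{c,d}) + d.0) | -a-> u2
  u2 = b.(c.(rec X. c.a.b.(c.X + d.0) + (0 + 0 + (0 + 0))\{c}\{c,d}) + d.0) | -b-> u3
  u3 = c.(rec X. c.a.b.(c.X + d.0) + (0 + 0 + (0 + 0))\{c}\{c,d}) + d.0 | -c-> u0, -d-> u4
  u4 = 0 | ∅
Q's transition system — 4 states:
  v0 = rec X. c.a.b.c.X + (0 + 0 + (0 + 0))\{c}\{c,d} | -c-> v1
  v1 = a.b.c.(rec X. c.a.b.c.X + (0 + 0 + (0 + 0))\{c}\{c,d}) | -a-> v2
  v2 = b.c.(rec X. c.a.b.c.X + (0 + 0 + (0 + 0))\{c}\{c,d}) | -b-> v3
  v3 = c.(rec X. c.a.b.c.X + (0 + 0 + (0 + 0))\{c}\{c,d}) | -c-> v0
Partition-refinement fixed point:
  B0 = {u0}
  B1 = {u1}
  B2 = {u2}
  B3 = {u3}
  B4 = {u4}
  B5 = {v0}
  B6 = {v1}
  B7 = {v2}
  B8 = {v3}
u0 ∈ B0, v0 ∈ B5 → different blocks

not bisimilar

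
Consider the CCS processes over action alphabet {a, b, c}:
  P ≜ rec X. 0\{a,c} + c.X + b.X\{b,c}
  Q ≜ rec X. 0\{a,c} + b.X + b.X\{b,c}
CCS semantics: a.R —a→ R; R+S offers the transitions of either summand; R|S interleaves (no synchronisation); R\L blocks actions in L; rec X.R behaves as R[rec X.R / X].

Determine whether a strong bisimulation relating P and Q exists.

not bisimilar

LTS(P): 2 reachable states
  p0 = rec X. 0\{a,c} + c.X + b.X\{b,c} ⊢ --b--▸ p1, --c--▸ p0
  p1 = (rec X. 0\{a,c} + c.X + b.X\{b,c})\{b,c} ⊢ stopped
LTS(Q): 2 reachable states
  q0 = rec X. 0\{a,c} + b.X + b.X\{b,c} ⊢ --b--▸ q0, --b--▸ q1
  q1 = (rec X. 0\{a,c} + b.X + b.X\{b,c})\{b,c} ⊢ stopped
Partition-refinement fixed point:
  B0 = {p0}
  B1 = {p1, q1}
  B2 = {q0}
p0 ∈ B0, q0 ∈ B2 → different blocks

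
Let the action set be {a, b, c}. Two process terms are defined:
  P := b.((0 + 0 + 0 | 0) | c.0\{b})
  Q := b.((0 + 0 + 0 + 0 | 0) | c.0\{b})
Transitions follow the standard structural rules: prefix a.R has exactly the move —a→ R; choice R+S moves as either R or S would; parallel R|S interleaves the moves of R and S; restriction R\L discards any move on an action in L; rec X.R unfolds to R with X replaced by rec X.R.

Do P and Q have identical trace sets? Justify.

YES

LTS(P): 3 reachable states
  s0 = b.((0 + 0 + 0 | 0) | c.0\{b}) has moves ··b··> s1
  s1 = (0 + 0 + 0 | 0) | c.0\{b} has moves ··c··> s2
  s2 = (0 + 0 + 0 | 0) | 0\{b} has moves (no moves)
LTS(Q): 3 reachable states
  t0 = b.((0 + 0 + 0 + 0 | 0) | c.0\{b}) has moves ··b··> t1
  t1 = (0 + 0 + 0 + 0 | 0) | c.0\{b} has moves ··c··> t2
  t2 = (0 + 0 + 0 + 0 | 0) | 0\{b} has moves (no moves)
Coarsest stable partition (strong bisimilarity classes):
  B0 = {s0, t0}
  B1 = {s1, t1}
  B2 = {s2, t2}
s0 ∈ B0, t0 ∈ B0 → same block
Bisimilar ⇒ trace-equivalent.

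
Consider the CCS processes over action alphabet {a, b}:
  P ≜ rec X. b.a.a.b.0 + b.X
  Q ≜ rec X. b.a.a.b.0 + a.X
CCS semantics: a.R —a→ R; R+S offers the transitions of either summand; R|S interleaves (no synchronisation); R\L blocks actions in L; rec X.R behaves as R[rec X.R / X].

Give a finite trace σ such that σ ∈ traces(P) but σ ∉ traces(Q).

LTS(P): 5 reachable states
  u0 = rec X. b.a.a.b.0 + b.X has moves =b=> u0, =b=> u1
  u1 = a.a.b.0 has moves =a=> u2
  u2 = a.b.0 has moves =a=> u3
  u3 = b.0 has moves =b=> u4
  u4 = 0 has moves deadlocked
LTS(Q): 5 reachable states
  v0 = rec X. b.a.a.b.0 + a.X has moves =a=> v0, =b=> v1
  v1 = a.a.b.0 has moves =a=> v2
  v2 = a.b.0 has moves =a=> v3
  v3 = b.0 has moves =b=> v4
  v4 = 0 has moves deadlocked
Trace ⟨bb⟩ through P, begin at {u0}:
  after b @ step 1: {u0, u1}
  after b @ step 2: {u0, u1}
  ✓ P
Trace ⟨bb⟩ through Q, begin at {v0}:
  after b @ step 1: {v1}
  after b @ step 2: no successor for Q

bb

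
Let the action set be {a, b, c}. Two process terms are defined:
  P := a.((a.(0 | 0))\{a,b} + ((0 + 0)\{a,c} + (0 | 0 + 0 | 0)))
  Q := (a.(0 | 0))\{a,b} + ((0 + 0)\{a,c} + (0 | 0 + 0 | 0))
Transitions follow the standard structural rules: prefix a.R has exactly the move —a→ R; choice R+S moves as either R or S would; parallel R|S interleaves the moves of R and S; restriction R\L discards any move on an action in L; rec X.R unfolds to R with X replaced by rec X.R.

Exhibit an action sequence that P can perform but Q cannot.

a

LTS(P): 2 reachable states
  m0 = a.((a.(0 | 0))\{a,b} + ((0 + 0)\{a,c} + (0 | 0 + 0 | 0))) :: ··a··> m1
  m1 = (a.(0 | 0))\{a,b} + ((0 + 0)\{a,c} + (0 | 0 + 0 | 0)) :: ∅
LTS(Q): 1 reachable states
  n0 = (a.(0 | 0))\{a,b} + ((0 + 0)\{a,c} + (0 | 0 + 0 | 0)) :: ∅
Executing a from P (initial set {m0}):
  [1] a ⇒ {m1}
  ✓ P
Executing a from Q (initial set {n0}):
  [1] a ⇒ no successor for Q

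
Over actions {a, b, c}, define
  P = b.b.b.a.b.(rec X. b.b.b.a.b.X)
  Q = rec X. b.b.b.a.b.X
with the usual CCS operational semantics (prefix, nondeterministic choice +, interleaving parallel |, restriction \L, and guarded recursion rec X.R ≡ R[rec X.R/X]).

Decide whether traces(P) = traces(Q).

YES

Reachable graph of P (6 states):
  m0 = b.b.b.a.b.(rec X. b.b.b.a.b.X) | -b-> m1
  m1 = b.b.a.b.(rec X. b.b.b.a.b.X) | -b-> m2
  m2 = b.a.b.(rec X. b.b.b.a.b.X) | -b-> m3
  m3 = a.b.(rec X. b.b.b.a.b.X) | -a-> m4
  m4 = b.(rec X. b.b.b.a.b.X) | -b-> m5
  m5 = rec X. b.b.b.a.b.X | -b-> m1
Reachable graph of Q (5 states):
  n0 = rec X. b.b.b.a.b.X | -b-> n1
  n1 = b.b.a.b.(rec X. b.b.b.a.b.X) | -b-> n2
  n2 = b.a.b.(rec X. b.b.b.a.b.X) | -b-> n3
  n3 = a.b.(rec X. b.b.b.a.b.X) | -a-> n4
  n4 = b.(rec X. b.b.b.a.b.X) | -b-> n0
Partition-refinement fixed point:
  B0 = {m0, m5, n0}
  B1 = {m1, n1}
  B2 = {m2, n2}
  B3 = {m3, n3}
  B4 = {m4, n4}
m0 ∈ B0, n0 ∈ B0 → same block
Bisimilar ⇒ trace-equivalent.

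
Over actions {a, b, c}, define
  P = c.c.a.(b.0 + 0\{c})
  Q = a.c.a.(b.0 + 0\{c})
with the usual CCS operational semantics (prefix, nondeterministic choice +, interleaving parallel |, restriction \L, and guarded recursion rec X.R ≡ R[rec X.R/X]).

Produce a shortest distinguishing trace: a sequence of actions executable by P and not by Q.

c

LTS(P): 5 reachable states
  u0 = c.c.a.(b.0 + 0\{c}) ⊢ =c=> u1
  u1 = c.a.(b.0 + 0\{c}) ⊢ =c=> u2
  u2 = a.(b.0 + 0\{c}) ⊢ =a=> u3
  u3 = b.0 + 0\{c} ⊢ =b=> u4
  u4 = 0 ⊢ (no moves)
LTS(Q): 5 reachable states
  v0 = a.c.a.(b.0 + 0\{c}) ⊢ =a=> v1
  v1 = c.a.(b.0 + 0\{c}) ⊢ =c=> v2
  v2 = a.(b.0 + 0\{c}) ⊢ =a=> v3
  v3 = b.0 + 0\{c} ⊢ =b=> v4
  v4 = 0 ⊢ (no moves)
Run σ = ⟨c⟩ on P: start {u0}
  after c @ step 1: {u1}
  P completes σ.
Run σ = ⟨c⟩ on Q: start {v0}
  after c @ step 1: ∅ (Q stuck)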